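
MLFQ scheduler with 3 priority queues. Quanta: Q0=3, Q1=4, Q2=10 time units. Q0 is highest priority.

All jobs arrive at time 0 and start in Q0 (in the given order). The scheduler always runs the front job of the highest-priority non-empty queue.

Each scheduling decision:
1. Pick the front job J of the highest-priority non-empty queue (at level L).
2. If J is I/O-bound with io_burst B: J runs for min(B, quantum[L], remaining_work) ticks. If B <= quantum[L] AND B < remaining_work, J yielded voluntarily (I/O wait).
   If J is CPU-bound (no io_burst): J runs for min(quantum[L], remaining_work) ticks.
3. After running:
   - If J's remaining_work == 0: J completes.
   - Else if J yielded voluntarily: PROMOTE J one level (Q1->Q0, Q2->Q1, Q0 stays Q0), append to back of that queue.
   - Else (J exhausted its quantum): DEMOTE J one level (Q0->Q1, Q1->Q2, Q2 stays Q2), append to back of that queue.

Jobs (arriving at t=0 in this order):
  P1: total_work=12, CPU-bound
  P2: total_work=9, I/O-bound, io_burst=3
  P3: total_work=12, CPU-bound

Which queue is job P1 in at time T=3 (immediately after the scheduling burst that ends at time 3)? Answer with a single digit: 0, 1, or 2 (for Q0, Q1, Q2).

Answer: 1

Derivation:
t=0-3: P1@Q0 runs 3, rem=9, quantum used, demote→Q1. Q0=[P2,P3] Q1=[P1] Q2=[]
t=3-6: P2@Q0 runs 3, rem=6, I/O yield, promote→Q0. Q0=[P3,P2] Q1=[P1] Q2=[]
t=6-9: P3@Q0 runs 3, rem=9, quantum used, demote→Q1. Q0=[P2] Q1=[P1,P3] Q2=[]
t=9-12: P2@Q0 runs 3, rem=3, I/O yield, promote→Q0. Q0=[P2] Q1=[P1,P3] Q2=[]
t=12-15: P2@Q0 runs 3, rem=0, completes. Q0=[] Q1=[P1,P3] Q2=[]
t=15-19: P1@Q1 runs 4, rem=5, quantum used, demote→Q2. Q0=[] Q1=[P3] Q2=[P1]
t=19-23: P3@Q1 runs 4, rem=5, quantum used, demote→Q2. Q0=[] Q1=[] Q2=[P1,P3]
t=23-28: P1@Q2 runs 5, rem=0, completes. Q0=[] Q1=[] Q2=[P3]
t=28-33: P3@Q2 runs 5, rem=0, completes. Q0=[] Q1=[] Q2=[]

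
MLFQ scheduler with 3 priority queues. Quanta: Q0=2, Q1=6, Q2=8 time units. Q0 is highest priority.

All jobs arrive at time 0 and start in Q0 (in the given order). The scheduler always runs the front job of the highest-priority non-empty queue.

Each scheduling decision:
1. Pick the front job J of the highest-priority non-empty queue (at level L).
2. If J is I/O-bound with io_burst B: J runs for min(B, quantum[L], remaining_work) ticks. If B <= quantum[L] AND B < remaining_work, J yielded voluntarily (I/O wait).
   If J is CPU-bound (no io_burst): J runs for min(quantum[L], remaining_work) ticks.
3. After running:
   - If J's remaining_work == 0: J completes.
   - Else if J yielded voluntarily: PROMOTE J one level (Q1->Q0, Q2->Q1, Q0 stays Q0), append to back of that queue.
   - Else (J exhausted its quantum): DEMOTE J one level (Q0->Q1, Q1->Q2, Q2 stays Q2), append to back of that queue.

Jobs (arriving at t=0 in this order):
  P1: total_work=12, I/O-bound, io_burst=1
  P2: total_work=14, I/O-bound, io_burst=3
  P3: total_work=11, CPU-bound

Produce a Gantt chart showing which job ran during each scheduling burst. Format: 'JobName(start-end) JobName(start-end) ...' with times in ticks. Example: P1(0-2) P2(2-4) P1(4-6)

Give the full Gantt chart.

Answer: P1(0-1) P2(1-3) P3(3-5) P1(5-6) P1(6-7) P1(7-8) P1(8-9) P1(9-10) P1(10-11) P1(11-12) P1(12-13) P1(13-14) P1(14-15) P1(15-16) P2(16-19) P2(19-21) P3(21-27) P2(27-30) P2(30-32) P2(32-34) P3(34-37)

Derivation:
t=0-1: P1@Q0 runs 1, rem=11, I/O yield, promote→Q0. Q0=[P2,P3,P1] Q1=[] Q2=[]
t=1-3: P2@Q0 runs 2, rem=12, quantum used, demote→Q1. Q0=[P3,P1] Q1=[P2] Q2=[]
t=3-5: P3@Q0 runs 2, rem=9, quantum used, demote→Q1. Q0=[P1] Q1=[P2,P3] Q2=[]
t=5-6: P1@Q0 runs 1, rem=10, I/O yield, promote→Q0. Q0=[P1] Q1=[P2,P3] Q2=[]
t=6-7: P1@Q0 runs 1, rem=9, I/O yield, promote→Q0. Q0=[P1] Q1=[P2,P3] Q2=[]
t=7-8: P1@Q0 runs 1, rem=8, I/O yield, promote→Q0. Q0=[P1] Q1=[P2,P3] Q2=[]
t=8-9: P1@Q0 runs 1, rem=7, I/O yield, promote→Q0. Q0=[P1] Q1=[P2,P3] Q2=[]
t=9-10: P1@Q0 runs 1, rem=6, I/O yield, promote→Q0. Q0=[P1] Q1=[P2,P3] Q2=[]
t=10-11: P1@Q0 runs 1, rem=5, I/O yield, promote→Q0. Q0=[P1] Q1=[P2,P3] Q2=[]
t=11-12: P1@Q0 runs 1, rem=4, I/O yield, promote→Q0. Q0=[P1] Q1=[P2,P3] Q2=[]
t=12-13: P1@Q0 runs 1, rem=3, I/O yield, promote→Q0. Q0=[P1] Q1=[P2,P3] Q2=[]
t=13-14: P1@Q0 runs 1, rem=2, I/O yield, promote→Q0. Q0=[P1] Q1=[P2,P3] Q2=[]
t=14-15: P1@Q0 runs 1, rem=1, I/O yield, promote→Q0. Q0=[P1] Q1=[P2,P3] Q2=[]
t=15-16: P1@Q0 runs 1, rem=0, completes. Q0=[] Q1=[P2,P3] Q2=[]
t=16-19: P2@Q1 runs 3, rem=9, I/O yield, promote→Q0. Q0=[P2] Q1=[P3] Q2=[]
t=19-21: P2@Q0 runs 2, rem=7, quantum used, demote→Q1. Q0=[] Q1=[P3,P2] Q2=[]
t=21-27: P3@Q1 runs 6, rem=3, quantum used, demote→Q2. Q0=[] Q1=[P2] Q2=[P3]
t=27-30: P2@Q1 runs 3, rem=4, I/O yield, promote→Q0. Q0=[P2] Q1=[] Q2=[P3]
t=30-32: P2@Q0 runs 2, rem=2, quantum used, demote→Q1. Q0=[] Q1=[P2] Q2=[P3]
t=32-34: P2@Q1 runs 2, rem=0, completes. Q0=[] Q1=[] Q2=[P3]
t=34-37: P3@Q2 runs 3, rem=0, completes. Q0=[] Q1=[] Q2=[]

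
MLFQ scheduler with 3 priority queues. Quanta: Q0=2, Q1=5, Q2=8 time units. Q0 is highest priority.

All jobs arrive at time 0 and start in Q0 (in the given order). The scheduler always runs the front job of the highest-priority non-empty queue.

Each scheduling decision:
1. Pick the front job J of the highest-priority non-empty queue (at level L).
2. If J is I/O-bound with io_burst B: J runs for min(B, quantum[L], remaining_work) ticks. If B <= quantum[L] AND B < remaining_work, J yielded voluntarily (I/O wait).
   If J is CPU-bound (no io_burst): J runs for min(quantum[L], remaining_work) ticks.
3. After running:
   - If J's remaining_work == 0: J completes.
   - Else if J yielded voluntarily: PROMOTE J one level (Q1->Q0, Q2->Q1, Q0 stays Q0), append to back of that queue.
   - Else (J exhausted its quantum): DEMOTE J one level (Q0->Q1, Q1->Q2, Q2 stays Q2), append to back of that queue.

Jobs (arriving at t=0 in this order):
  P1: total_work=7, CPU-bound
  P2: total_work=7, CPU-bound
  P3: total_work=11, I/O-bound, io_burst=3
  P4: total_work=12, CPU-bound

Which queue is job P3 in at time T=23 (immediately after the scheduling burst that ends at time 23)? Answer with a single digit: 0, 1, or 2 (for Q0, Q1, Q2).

t=0-2: P1@Q0 runs 2, rem=5, quantum used, demote→Q1. Q0=[P2,P3,P4] Q1=[P1] Q2=[]
t=2-4: P2@Q0 runs 2, rem=5, quantum used, demote→Q1. Q0=[P3,P4] Q1=[P1,P2] Q2=[]
t=4-6: P3@Q0 runs 2, rem=9, quantum used, demote→Q1. Q0=[P4] Q1=[P1,P2,P3] Q2=[]
t=6-8: P4@Q0 runs 2, rem=10, quantum used, demote→Q1. Q0=[] Q1=[P1,P2,P3,P4] Q2=[]
t=8-13: P1@Q1 runs 5, rem=0, completes. Q0=[] Q1=[P2,P3,P4] Q2=[]
t=13-18: P2@Q1 runs 5, rem=0, completes. Q0=[] Q1=[P3,P4] Q2=[]
t=18-21: P3@Q1 runs 3, rem=6, I/O yield, promote→Q0. Q0=[P3] Q1=[P4] Q2=[]
t=21-23: P3@Q0 runs 2, rem=4, quantum used, demote→Q1. Q0=[] Q1=[P4,P3] Q2=[]
t=23-28: P4@Q1 runs 5, rem=5, quantum used, demote→Q2. Q0=[] Q1=[P3] Q2=[P4]
t=28-31: P3@Q1 runs 3, rem=1, I/O yield, promote→Q0. Q0=[P3] Q1=[] Q2=[P4]
t=31-32: P3@Q0 runs 1, rem=0, completes. Q0=[] Q1=[] Q2=[P4]
t=32-37: P4@Q2 runs 5, rem=0, completes. Q0=[] Q1=[] Q2=[]

Answer: 1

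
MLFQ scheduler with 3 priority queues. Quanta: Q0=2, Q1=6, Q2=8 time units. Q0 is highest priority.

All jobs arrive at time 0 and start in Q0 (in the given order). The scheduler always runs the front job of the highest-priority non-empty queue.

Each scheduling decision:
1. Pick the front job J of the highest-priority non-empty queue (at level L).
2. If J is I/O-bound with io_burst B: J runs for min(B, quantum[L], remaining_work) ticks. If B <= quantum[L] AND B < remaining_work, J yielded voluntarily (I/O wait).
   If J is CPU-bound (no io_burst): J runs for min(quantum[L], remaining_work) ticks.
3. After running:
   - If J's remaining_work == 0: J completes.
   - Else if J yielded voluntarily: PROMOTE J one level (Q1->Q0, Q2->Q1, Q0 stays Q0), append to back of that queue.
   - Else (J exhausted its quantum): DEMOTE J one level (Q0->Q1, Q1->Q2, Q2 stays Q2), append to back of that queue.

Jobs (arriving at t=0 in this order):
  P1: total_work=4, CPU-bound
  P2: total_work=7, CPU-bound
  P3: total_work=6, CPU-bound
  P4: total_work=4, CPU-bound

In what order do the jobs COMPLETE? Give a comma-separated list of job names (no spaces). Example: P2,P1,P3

t=0-2: P1@Q0 runs 2, rem=2, quantum used, demote→Q1. Q0=[P2,P3,P4] Q1=[P1] Q2=[]
t=2-4: P2@Q0 runs 2, rem=5, quantum used, demote→Q1. Q0=[P3,P4] Q1=[P1,P2] Q2=[]
t=4-6: P3@Q0 runs 2, rem=4, quantum used, demote→Q1. Q0=[P4] Q1=[P1,P2,P3] Q2=[]
t=6-8: P4@Q0 runs 2, rem=2, quantum used, demote→Q1. Q0=[] Q1=[P1,P2,P3,P4] Q2=[]
t=8-10: P1@Q1 runs 2, rem=0, completes. Q0=[] Q1=[P2,P3,P4] Q2=[]
t=10-15: P2@Q1 runs 5, rem=0, completes. Q0=[] Q1=[P3,P4] Q2=[]
t=15-19: P3@Q1 runs 4, rem=0, completes. Q0=[] Q1=[P4] Q2=[]
t=19-21: P4@Q1 runs 2, rem=0, completes. Q0=[] Q1=[] Q2=[]

Answer: P1,P2,P3,P4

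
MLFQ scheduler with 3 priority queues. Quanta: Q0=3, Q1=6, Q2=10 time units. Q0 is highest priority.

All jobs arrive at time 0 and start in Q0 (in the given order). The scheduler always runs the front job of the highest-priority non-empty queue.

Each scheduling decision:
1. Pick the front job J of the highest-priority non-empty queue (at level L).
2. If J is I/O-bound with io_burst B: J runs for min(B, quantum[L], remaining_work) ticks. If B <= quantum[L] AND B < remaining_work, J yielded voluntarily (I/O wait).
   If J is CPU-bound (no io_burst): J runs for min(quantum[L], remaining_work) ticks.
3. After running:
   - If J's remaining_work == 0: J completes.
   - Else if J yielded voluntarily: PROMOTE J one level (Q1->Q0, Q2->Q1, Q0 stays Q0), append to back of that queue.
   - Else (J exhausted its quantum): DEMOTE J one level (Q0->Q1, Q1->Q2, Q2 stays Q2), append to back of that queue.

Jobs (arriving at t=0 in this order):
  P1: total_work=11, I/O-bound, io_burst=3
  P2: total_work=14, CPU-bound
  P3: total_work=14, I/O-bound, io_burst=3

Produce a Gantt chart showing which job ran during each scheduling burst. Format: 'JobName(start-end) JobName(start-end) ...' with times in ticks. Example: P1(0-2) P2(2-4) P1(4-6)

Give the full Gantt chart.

Answer: P1(0-3) P2(3-6) P3(6-9) P1(9-12) P3(12-15) P1(15-18) P3(18-21) P1(21-23) P3(23-26) P3(26-28) P2(28-34) P2(34-39)

Derivation:
t=0-3: P1@Q0 runs 3, rem=8, I/O yield, promote→Q0. Q0=[P2,P3,P1] Q1=[] Q2=[]
t=3-6: P2@Q0 runs 3, rem=11, quantum used, demote→Q1. Q0=[P3,P1] Q1=[P2] Q2=[]
t=6-9: P3@Q0 runs 3, rem=11, I/O yield, promote→Q0. Q0=[P1,P3] Q1=[P2] Q2=[]
t=9-12: P1@Q0 runs 3, rem=5, I/O yield, promote→Q0. Q0=[P3,P1] Q1=[P2] Q2=[]
t=12-15: P3@Q0 runs 3, rem=8, I/O yield, promote→Q0. Q0=[P1,P3] Q1=[P2] Q2=[]
t=15-18: P1@Q0 runs 3, rem=2, I/O yield, promote→Q0. Q0=[P3,P1] Q1=[P2] Q2=[]
t=18-21: P3@Q0 runs 3, rem=5, I/O yield, promote→Q0. Q0=[P1,P3] Q1=[P2] Q2=[]
t=21-23: P1@Q0 runs 2, rem=0, completes. Q0=[P3] Q1=[P2] Q2=[]
t=23-26: P3@Q0 runs 3, rem=2, I/O yield, promote→Q0. Q0=[P3] Q1=[P2] Q2=[]
t=26-28: P3@Q0 runs 2, rem=0, completes. Q0=[] Q1=[P2] Q2=[]
t=28-34: P2@Q1 runs 6, rem=5, quantum used, demote→Q2. Q0=[] Q1=[] Q2=[P2]
t=34-39: P2@Q2 runs 5, rem=0, completes. Q0=[] Q1=[] Q2=[]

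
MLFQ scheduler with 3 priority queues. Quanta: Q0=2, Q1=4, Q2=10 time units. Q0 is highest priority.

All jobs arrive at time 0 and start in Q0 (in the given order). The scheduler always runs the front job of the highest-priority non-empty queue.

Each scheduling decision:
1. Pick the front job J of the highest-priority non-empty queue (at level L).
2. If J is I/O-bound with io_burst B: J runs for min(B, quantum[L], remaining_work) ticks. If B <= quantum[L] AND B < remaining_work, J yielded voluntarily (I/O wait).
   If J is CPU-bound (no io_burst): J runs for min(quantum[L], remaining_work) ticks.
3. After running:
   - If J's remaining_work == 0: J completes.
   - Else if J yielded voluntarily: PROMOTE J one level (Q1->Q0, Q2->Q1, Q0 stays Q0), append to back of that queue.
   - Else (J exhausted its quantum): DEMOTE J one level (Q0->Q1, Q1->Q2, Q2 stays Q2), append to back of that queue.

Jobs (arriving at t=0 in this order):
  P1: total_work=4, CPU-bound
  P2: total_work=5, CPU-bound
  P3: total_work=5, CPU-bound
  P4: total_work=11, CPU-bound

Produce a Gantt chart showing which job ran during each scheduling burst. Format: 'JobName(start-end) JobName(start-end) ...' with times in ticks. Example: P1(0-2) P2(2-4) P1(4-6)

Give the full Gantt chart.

t=0-2: P1@Q0 runs 2, rem=2, quantum used, demote→Q1. Q0=[P2,P3,P4] Q1=[P1] Q2=[]
t=2-4: P2@Q0 runs 2, rem=3, quantum used, demote→Q1. Q0=[P3,P4] Q1=[P1,P2] Q2=[]
t=4-6: P3@Q0 runs 2, rem=3, quantum used, demote→Q1. Q0=[P4] Q1=[P1,P2,P3] Q2=[]
t=6-8: P4@Q0 runs 2, rem=9, quantum used, demote→Q1. Q0=[] Q1=[P1,P2,P3,P4] Q2=[]
t=8-10: P1@Q1 runs 2, rem=0, completes. Q0=[] Q1=[P2,P3,P4] Q2=[]
t=10-13: P2@Q1 runs 3, rem=0, completes. Q0=[] Q1=[P3,P4] Q2=[]
t=13-16: P3@Q1 runs 3, rem=0, completes. Q0=[] Q1=[P4] Q2=[]
t=16-20: P4@Q1 runs 4, rem=5, quantum used, demote→Q2. Q0=[] Q1=[] Q2=[P4]
t=20-25: P4@Q2 runs 5, rem=0, completes. Q0=[] Q1=[] Q2=[]

Answer: P1(0-2) P2(2-4) P3(4-6) P4(6-8) P1(8-10) P2(10-13) P3(13-16) P4(16-20) P4(20-25)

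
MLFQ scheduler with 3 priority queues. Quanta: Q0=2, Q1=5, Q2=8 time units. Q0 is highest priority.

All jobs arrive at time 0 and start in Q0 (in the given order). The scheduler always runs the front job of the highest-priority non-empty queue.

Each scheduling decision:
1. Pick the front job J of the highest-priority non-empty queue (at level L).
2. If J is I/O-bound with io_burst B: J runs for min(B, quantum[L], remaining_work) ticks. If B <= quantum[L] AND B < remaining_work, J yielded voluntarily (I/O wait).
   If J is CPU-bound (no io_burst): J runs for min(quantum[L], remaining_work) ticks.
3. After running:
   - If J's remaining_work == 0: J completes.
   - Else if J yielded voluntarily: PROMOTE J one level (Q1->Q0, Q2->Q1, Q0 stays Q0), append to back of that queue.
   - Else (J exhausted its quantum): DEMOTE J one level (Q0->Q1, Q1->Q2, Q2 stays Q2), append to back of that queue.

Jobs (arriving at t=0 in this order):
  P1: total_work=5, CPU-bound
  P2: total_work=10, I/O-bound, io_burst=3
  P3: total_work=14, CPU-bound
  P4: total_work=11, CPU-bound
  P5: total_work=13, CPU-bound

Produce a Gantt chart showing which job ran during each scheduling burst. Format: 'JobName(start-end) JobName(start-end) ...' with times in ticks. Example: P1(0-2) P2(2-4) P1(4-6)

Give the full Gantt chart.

Answer: P1(0-2) P2(2-4) P3(4-6) P4(6-8) P5(8-10) P1(10-13) P2(13-16) P2(16-18) P3(18-23) P4(23-28) P5(28-33) P2(33-36) P3(36-43) P4(43-47) P5(47-53)

Derivation:
t=0-2: P1@Q0 runs 2, rem=3, quantum used, demote→Q1. Q0=[P2,P3,P4,P5] Q1=[P1] Q2=[]
t=2-4: P2@Q0 runs 2, rem=8, quantum used, demote→Q1. Q0=[P3,P4,P5] Q1=[P1,P2] Q2=[]
t=4-6: P3@Q0 runs 2, rem=12, quantum used, demote→Q1. Q0=[P4,P5] Q1=[P1,P2,P3] Q2=[]
t=6-8: P4@Q0 runs 2, rem=9, quantum used, demote→Q1. Q0=[P5] Q1=[P1,P2,P3,P4] Q2=[]
t=8-10: P5@Q0 runs 2, rem=11, quantum used, demote→Q1. Q0=[] Q1=[P1,P2,P3,P4,P5] Q2=[]
t=10-13: P1@Q1 runs 3, rem=0, completes. Q0=[] Q1=[P2,P3,P4,P5] Q2=[]
t=13-16: P2@Q1 runs 3, rem=5, I/O yield, promote→Q0. Q0=[P2] Q1=[P3,P4,P5] Q2=[]
t=16-18: P2@Q0 runs 2, rem=3, quantum used, demote→Q1. Q0=[] Q1=[P3,P4,P5,P2] Q2=[]
t=18-23: P3@Q1 runs 5, rem=7, quantum used, demote→Q2. Q0=[] Q1=[P4,P5,P2] Q2=[P3]
t=23-28: P4@Q1 runs 5, rem=4, quantum used, demote→Q2. Q0=[] Q1=[P5,P2] Q2=[P3,P4]
t=28-33: P5@Q1 runs 5, rem=6, quantum used, demote→Q2. Q0=[] Q1=[P2] Q2=[P3,P4,P5]
t=33-36: P2@Q1 runs 3, rem=0, completes. Q0=[] Q1=[] Q2=[P3,P4,P5]
t=36-43: P3@Q2 runs 7, rem=0, completes. Q0=[] Q1=[] Q2=[P4,P5]
t=43-47: P4@Q2 runs 4, rem=0, completes. Q0=[] Q1=[] Q2=[P5]
t=47-53: P5@Q2 runs 6, rem=0, completes. Q0=[] Q1=[] Q2=[]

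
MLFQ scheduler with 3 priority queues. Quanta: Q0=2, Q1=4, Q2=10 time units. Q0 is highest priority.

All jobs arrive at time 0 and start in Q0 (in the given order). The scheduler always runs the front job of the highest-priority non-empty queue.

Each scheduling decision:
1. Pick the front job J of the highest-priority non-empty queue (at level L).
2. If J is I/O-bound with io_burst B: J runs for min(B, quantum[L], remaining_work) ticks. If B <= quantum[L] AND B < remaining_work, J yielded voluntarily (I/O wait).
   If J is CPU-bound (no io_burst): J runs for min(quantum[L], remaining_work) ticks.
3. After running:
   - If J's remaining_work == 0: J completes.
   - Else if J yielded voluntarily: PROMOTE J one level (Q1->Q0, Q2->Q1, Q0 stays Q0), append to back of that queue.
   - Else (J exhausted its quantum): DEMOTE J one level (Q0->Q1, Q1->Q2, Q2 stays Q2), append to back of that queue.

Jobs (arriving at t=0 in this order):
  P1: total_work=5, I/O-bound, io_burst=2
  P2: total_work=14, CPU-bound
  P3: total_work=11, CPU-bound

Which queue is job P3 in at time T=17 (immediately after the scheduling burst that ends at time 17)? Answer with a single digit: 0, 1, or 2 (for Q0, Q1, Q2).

t=0-2: P1@Q0 runs 2, rem=3, I/O yield, promote→Q0. Q0=[P2,P3,P1] Q1=[] Q2=[]
t=2-4: P2@Q0 runs 2, rem=12, quantum used, demote→Q1. Q0=[P3,P1] Q1=[P2] Q2=[]
t=4-6: P3@Q0 runs 2, rem=9, quantum used, demote→Q1. Q0=[P1] Q1=[P2,P3] Q2=[]
t=6-8: P1@Q0 runs 2, rem=1, I/O yield, promote→Q0. Q0=[P1] Q1=[P2,P3] Q2=[]
t=8-9: P1@Q0 runs 1, rem=0, completes. Q0=[] Q1=[P2,P3] Q2=[]
t=9-13: P2@Q1 runs 4, rem=8, quantum used, demote→Q2. Q0=[] Q1=[P3] Q2=[P2]
t=13-17: P3@Q1 runs 4, rem=5, quantum used, demote→Q2. Q0=[] Q1=[] Q2=[P2,P3]
t=17-25: P2@Q2 runs 8, rem=0, completes. Q0=[] Q1=[] Q2=[P3]
t=25-30: P3@Q2 runs 5, rem=0, completes. Q0=[] Q1=[] Q2=[]

Answer: 2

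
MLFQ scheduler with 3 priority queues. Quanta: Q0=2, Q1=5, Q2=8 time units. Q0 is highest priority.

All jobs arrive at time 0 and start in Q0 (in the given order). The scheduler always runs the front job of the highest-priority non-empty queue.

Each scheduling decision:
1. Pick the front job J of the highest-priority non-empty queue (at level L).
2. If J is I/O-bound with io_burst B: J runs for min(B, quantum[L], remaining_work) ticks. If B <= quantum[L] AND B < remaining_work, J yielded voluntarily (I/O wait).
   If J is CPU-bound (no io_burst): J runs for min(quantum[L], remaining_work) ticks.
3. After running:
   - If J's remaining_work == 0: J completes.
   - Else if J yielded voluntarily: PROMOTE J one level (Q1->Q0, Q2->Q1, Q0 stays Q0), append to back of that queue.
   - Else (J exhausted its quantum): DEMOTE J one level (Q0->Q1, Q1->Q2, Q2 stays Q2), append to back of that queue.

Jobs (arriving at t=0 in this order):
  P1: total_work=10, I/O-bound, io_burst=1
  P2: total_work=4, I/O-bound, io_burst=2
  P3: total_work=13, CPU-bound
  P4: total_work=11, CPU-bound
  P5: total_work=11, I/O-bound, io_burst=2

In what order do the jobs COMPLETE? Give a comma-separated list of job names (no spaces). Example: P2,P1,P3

Answer: P2,P5,P1,P3,P4

Derivation:
t=0-1: P1@Q0 runs 1, rem=9, I/O yield, promote→Q0. Q0=[P2,P3,P4,P5,P1] Q1=[] Q2=[]
t=1-3: P2@Q0 runs 2, rem=2, I/O yield, promote→Q0. Q0=[P3,P4,P5,P1,P2] Q1=[] Q2=[]
t=3-5: P3@Q0 runs 2, rem=11, quantum used, demote→Q1. Q0=[P4,P5,P1,P2] Q1=[P3] Q2=[]
t=5-7: P4@Q0 runs 2, rem=9, quantum used, demote→Q1. Q0=[P5,P1,P2] Q1=[P3,P4] Q2=[]
t=7-9: P5@Q0 runs 2, rem=9, I/O yield, promote→Q0. Q0=[P1,P2,P5] Q1=[P3,P4] Q2=[]
t=9-10: P1@Q0 runs 1, rem=8, I/O yield, promote→Q0. Q0=[P2,P5,P1] Q1=[P3,P4] Q2=[]
t=10-12: P2@Q0 runs 2, rem=0, completes. Q0=[P5,P1] Q1=[P3,P4] Q2=[]
t=12-14: P5@Q0 runs 2, rem=7, I/O yield, promote→Q0. Q0=[P1,P5] Q1=[P3,P4] Q2=[]
t=14-15: P1@Q0 runs 1, rem=7, I/O yield, promote→Q0. Q0=[P5,P1] Q1=[P3,P4] Q2=[]
t=15-17: P5@Q0 runs 2, rem=5, I/O yield, promote→Q0. Q0=[P1,P5] Q1=[P3,P4] Q2=[]
t=17-18: P1@Q0 runs 1, rem=6, I/O yield, promote→Q0. Q0=[P5,P1] Q1=[P3,P4] Q2=[]
t=18-20: P5@Q0 runs 2, rem=3, I/O yield, promote→Q0. Q0=[P1,P5] Q1=[P3,P4] Q2=[]
t=20-21: P1@Q0 runs 1, rem=5, I/O yield, promote→Q0. Q0=[P5,P1] Q1=[P3,P4] Q2=[]
t=21-23: P5@Q0 runs 2, rem=1, I/O yield, promote→Q0. Q0=[P1,P5] Q1=[P3,P4] Q2=[]
t=23-24: P1@Q0 runs 1, rem=4, I/O yield, promote→Q0. Q0=[P5,P1] Q1=[P3,P4] Q2=[]
t=24-25: P5@Q0 runs 1, rem=0, completes. Q0=[P1] Q1=[P3,P4] Q2=[]
t=25-26: P1@Q0 runs 1, rem=3, I/O yield, promote→Q0. Q0=[P1] Q1=[P3,P4] Q2=[]
t=26-27: P1@Q0 runs 1, rem=2, I/O yield, promote→Q0. Q0=[P1] Q1=[P3,P4] Q2=[]
t=27-28: P1@Q0 runs 1, rem=1, I/O yield, promote→Q0. Q0=[P1] Q1=[P3,P4] Q2=[]
t=28-29: P1@Q0 runs 1, rem=0, completes. Q0=[] Q1=[P3,P4] Q2=[]
t=29-34: P3@Q1 runs 5, rem=6, quantum used, demote→Q2. Q0=[] Q1=[P4] Q2=[P3]
t=34-39: P4@Q1 runs 5, rem=4, quantum used, demote→Q2. Q0=[] Q1=[] Q2=[P3,P4]
t=39-45: P3@Q2 runs 6, rem=0, completes. Q0=[] Q1=[] Q2=[P4]
t=45-49: P4@Q2 runs 4, rem=0, completes. Q0=[] Q1=[] Q2=[]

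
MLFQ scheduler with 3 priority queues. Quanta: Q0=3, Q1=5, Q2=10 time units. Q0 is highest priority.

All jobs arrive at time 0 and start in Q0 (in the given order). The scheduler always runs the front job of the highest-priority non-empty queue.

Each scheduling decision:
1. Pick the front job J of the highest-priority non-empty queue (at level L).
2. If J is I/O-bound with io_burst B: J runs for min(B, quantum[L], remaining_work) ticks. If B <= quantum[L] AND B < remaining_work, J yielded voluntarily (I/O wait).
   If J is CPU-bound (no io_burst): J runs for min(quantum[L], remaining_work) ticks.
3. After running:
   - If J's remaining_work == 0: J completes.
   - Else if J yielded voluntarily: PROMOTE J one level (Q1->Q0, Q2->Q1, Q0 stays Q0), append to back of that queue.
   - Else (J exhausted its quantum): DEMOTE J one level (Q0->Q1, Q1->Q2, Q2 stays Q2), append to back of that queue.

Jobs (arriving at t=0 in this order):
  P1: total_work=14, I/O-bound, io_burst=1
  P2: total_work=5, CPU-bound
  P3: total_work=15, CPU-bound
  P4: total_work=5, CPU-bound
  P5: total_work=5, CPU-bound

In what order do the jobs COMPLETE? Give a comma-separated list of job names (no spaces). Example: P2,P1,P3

Answer: P1,P2,P4,P5,P3

Derivation:
t=0-1: P1@Q0 runs 1, rem=13, I/O yield, promote→Q0. Q0=[P2,P3,P4,P5,P1] Q1=[] Q2=[]
t=1-4: P2@Q0 runs 3, rem=2, quantum used, demote→Q1. Q0=[P3,P4,P5,P1] Q1=[P2] Q2=[]
t=4-7: P3@Q0 runs 3, rem=12, quantum used, demote→Q1. Q0=[P4,P5,P1] Q1=[P2,P3] Q2=[]
t=7-10: P4@Q0 runs 3, rem=2, quantum used, demote→Q1. Q0=[P5,P1] Q1=[P2,P3,P4] Q2=[]
t=10-13: P5@Q0 runs 3, rem=2, quantum used, demote→Q1. Q0=[P1] Q1=[P2,P3,P4,P5] Q2=[]
t=13-14: P1@Q0 runs 1, rem=12, I/O yield, promote→Q0. Q0=[P1] Q1=[P2,P3,P4,P5] Q2=[]
t=14-15: P1@Q0 runs 1, rem=11, I/O yield, promote→Q0. Q0=[P1] Q1=[P2,P3,P4,P5] Q2=[]
t=15-16: P1@Q0 runs 1, rem=10, I/O yield, promote→Q0. Q0=[P1] Q1=[P2,P3,P4,P5] Q2=[]
t=16-17: P1@Q0 runs 1, rem=9, I/O yield, promote→Q0. Q0=[P1] Q1=[P2,P3,P4,P5] Q2=[]
t=17-18: P1@Q0 runs 1, rem=8, I/O yield, promote→Q0. Q0=[P1] Q1=[P2,P3,P4,P5] Q2=[]
t=18-19: P1@Q0 runs 1, rem=7, I/O yield, promote→Q0. Q0=[P1] Q1=[P2,P3,P4,P5] Q2=[]
t=19-20: P1@Q0 runs 1, rem=6, I/O yield, promote→Q0. Q0=[P1] Q1=[P2,P3,P4,P5] Q2=[]
t=20-21: P1@Q0 runs 1, rem=5, I/O yield, promote→Q0. Q0=[P1] Q1=[P2,P3,P4,P5] Q2=[]
t=21-22: P1@Q0 runs 1, rem=4, I/O yield, promote→Q0. Q0=[P1] Q1=[P2,P3,P4,P5] Q2=[]
t=22-23: P1@Q0 runs 1, rem=3, I/O yield, promote→Q0. Q0=[P1] Q1=[P2,P3,P4,P5] Q2=[]
t=23-24: P1@Q0 runs 1, rem=2, I/O yield, promote→Q0. Q0=[P1] Q1=[P2,P3,P4,P5] Q2=[]
t=24-25: P1@Q0 runs 1, rem=1, I/O yield, promote→Q0. Q0=[P1] Q1=[P2,P3,P4,P5] Q2=[]
t=25-26: P1@Q0 runs 1, rem=0, completes. Q0=[] Q1=[P2,P3,P4,P5] Q2=[]
t=26-28: P2@Q1 runs 2, rem=0, completes. Q0=[] Q1=[P3,P4,P5] Q2=[]
t=28-33: P3@Q1 runs 5, rem=7, quantum used, demote→Q2. Q0=[] Q1=[P4,P5] Q2=[P3]
t=33-35: P4@Q1 runs 2, rem=0, completes. Q0=[] Q1=[P5] Q2=[P3]
t=35-37: P5@Q1 runs 2, rem=0, completes. Q0=[] Q1=[] Q2=[P3]
t=37-44: P3@Q2 runs 7, rem=0, completes. Q0=[] Q1=[] Q2=[]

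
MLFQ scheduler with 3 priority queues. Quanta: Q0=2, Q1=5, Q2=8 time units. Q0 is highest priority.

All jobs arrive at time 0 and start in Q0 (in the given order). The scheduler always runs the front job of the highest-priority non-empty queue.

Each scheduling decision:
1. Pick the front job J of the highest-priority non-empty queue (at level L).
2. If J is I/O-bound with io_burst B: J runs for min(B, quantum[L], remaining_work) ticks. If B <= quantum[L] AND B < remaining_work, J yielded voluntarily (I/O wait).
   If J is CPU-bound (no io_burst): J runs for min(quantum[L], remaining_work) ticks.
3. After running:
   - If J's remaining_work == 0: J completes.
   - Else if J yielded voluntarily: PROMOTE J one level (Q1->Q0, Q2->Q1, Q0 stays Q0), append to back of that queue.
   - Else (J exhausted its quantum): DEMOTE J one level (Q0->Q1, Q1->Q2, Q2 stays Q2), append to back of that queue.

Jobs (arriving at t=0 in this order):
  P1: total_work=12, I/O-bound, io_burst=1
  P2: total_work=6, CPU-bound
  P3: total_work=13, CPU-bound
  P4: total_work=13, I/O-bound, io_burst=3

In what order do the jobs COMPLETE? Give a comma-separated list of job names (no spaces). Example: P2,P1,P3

Answer: P1,P2,P4,P3

Derivation:
t=0-1: P1@Q0 runs 1, rem=11, I/O yield, promote→Q0. Q0=[P2,P3,P4,P1] Q1=[] Q2=[]
t=1-3: P2@Q0 runs 2, rem=4, quantum used, demote→Q1. Q0=[P3,P4,P1] Q1=[P2] Q2=[]
t=3-5: P3@Q0 runs 2, rem=11, quantum used, demote→Q1. Q0=[P4,P1] Q1=[P2,P3] Q2=[]
t=5-7: P4@Q0 runs 2, rem=11, quantum used, demote→Q1. Q0=[P1] Q1=[P2,P3,P4] Q2=[]
t=7-8: P1@Q0 runs 1, rem=10, I/O yield, promote→Q0. Q0=[P1] Q1=[P2,P3,P4] Q2=[]
t=8-9: P1@Q0 runs 1, rem=9, I/O yield, promote→Q0. Q0=[P1] Q1=[P2,P3,P4] Q2=[]
t=9-10: P1@Q0 runs 1, rem=8, I/O yield, promote→Q0. Q0=[P1] Q1=[P2,P3,P4] Q2=[]
t=10-11: P1@Q0 runs 1, rem=7, I/O yield, promote→Q0. Q0=[P1] Q1=[P2,P3,P4] Q2=[]
t=11-12: P1@Q0 runs 1, rem=6, I/O yield, promote→Q0. Q0=[P1] Q1=[P2,P3,P4] Q2=[]
t=12-13: P1@Q0 runs 1, rem=5, I/O yield, promote→Q0. Q0=[P1] Q1=[P2,P3,P4] Q2=[]
t=13-14: P1@Q0 runs 1, rem=4, I/O yield, promote→Q0. Q0=[P1] Q1=[P2,P3,P4] Q2=[]
t=14-15: P1@Q0 runs 1, rem=3, I/O yield, promote→Q0. Q0=[P1] Q1=[P2,P3,P4] Q2=[]
t=15-16: P1@Q0 runs 1, rem=2, I/O yield, promote→Q0. Q0=[P1] Q1=[P2,P3,P4] Q2=[]
t=16-17: P1@Q0 runs 1, rem=1, I/O yield, promote→Q0. Q0=[P1] Q1=[P2,P3,P4] Q2=[]
t=17-18: P1@Q0 runs 1, rem=0, completes. Q0=[] Q1=[P2,P3,P4] Q2=[]
t=18-22: P2@Q1 runs 4, rem=0, completes. Q0=[] Q1=[P3,P4] Q2=[]
t=22-27: P3@Q1 runs 5, rem=6, quantum used, demote→Q2. Q0=[] Q1=[P4] Q2=[P3]
t=27-30: P4@Q1 runs 3, rem=8, I/O yield, promote→Q0. Q0=[P4] Q1=[] Q2=[P3]
t=30-32: P4@Q0 runs 2, rem=6, quantum used, demote→Q1. Q0=[] Q1=[P4] Q2=[P3]
t=32-35: P4@Q1 runs 3, rem=3, I/O yield, promote→Q0. Q0=[P4] Q1=[] Q2=[P3]
t=35-37: P4@Q0 runs 2, rem=1, quantum used, demote→Q1. Q0=[] Q1=[P4] Q2=[P3]
t=37-38: P4@Q1 runs 1, rem=0, completes. Q0=[] Q1=[] Q2=[P3]
t=38-44: P3@Q2 runs 6, rem=0, completes. Q0=[] Q1=[] Q2=[]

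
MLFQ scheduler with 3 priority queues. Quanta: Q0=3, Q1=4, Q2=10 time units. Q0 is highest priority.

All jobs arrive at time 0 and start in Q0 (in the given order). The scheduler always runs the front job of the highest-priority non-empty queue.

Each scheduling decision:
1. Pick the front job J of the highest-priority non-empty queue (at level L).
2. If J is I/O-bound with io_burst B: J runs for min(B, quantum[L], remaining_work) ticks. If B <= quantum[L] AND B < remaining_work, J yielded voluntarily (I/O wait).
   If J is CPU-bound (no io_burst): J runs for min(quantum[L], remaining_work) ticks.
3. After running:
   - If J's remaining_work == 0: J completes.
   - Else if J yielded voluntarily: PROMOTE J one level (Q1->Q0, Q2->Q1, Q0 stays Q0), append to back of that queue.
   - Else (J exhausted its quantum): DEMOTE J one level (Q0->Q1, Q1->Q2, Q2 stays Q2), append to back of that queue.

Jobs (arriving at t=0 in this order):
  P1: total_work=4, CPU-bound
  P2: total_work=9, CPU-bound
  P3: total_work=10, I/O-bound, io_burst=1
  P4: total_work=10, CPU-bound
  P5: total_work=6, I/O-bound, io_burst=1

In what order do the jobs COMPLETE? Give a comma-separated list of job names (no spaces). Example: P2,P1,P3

t=0-3: P1@Q0 runs 3, rem=1, quantum used, demote→Q1. Q0=[P2,P3,P4,P5] Q1=[P1] Q2=[]
t=3-6: P2@Q0 runs 3, rem=6, quantum used, demote→Q1. Q0=[P3,P4,P5] Q1=[P1,P2] Q2=[]
t=6-7: P3@Q0 runs 1, rem=9, I/O yield, promote→Q0. Q0=[P4,P5,P3] Q1=[P1,P2] Q2=[]
t=7-10: P4@Q0 runs 3, rem=7, quantum used, demote→Q1. Q0=[P5,P3] Q1=[P1,P2,P4] Q2=[]
t=10-11: P5@Q0 runs 1, rem=5, I/O yield, promote→Q0. Q0=[P3,P5] Q1=[P1,P2,P4] Q2=[]
t=11-12: P3@Q0 runs 1, rem=8, I/O yield, promote→Q0. Q0=[P5,P3] Q1=[P1,P2,P4] Q2=[]
t=12-13: P5@Q0 runs 1, rem=4, I/O yield, promote→Q0. Q0=[P3,P5] Q1=[P1,P2,P4] Q2=[]
t=13-14: P3@Q0 runs 1, rem=7, I/O yield, promote→Q0. Q0=[P5,P3] Q1=[P1,P2,P4] Q2=[]
t=14-15: P5@Q0 runs 1, rem=3, I/O yield, promote→Q0. Q0=[P3,P5] Q1=[P1,P2,P4] Q2=[]
t=15-16: P3@Q0 runs 1, rem=6, I/O yield, promote→Q0. Q0=[P5,P3] Q1=[P1,P2,P4] Q2=[]
t=16-17: P5@Q0 runs 1, rem=2, I/O yield, promote→Q0. Q0=[P3,P5] Q1=[P1,P2,P4] Q2=[]
t=17-18: P3@Q0 runs 1, rem=5, I/O yield, promote→Q0. Q0=[P5,P3] Q1=[P1,P2,P4] Q2=[]
t=18-19: P5@Q0 runs 1, rem=1, I/O yield, promote→Q0. Q0=[P3,P5] Q1=[P1,P2,P4] Q2=[]
t=19-20: P3@Q0 runs 1, rem=4, I/O yield, promote→Q0. Q0=[P5,P3] Q1=[P1,P2,P4] Q2=[]
t=20-21: P5@Q0 runs 1, rem=0, completes. Q0=[P3] Q1=[P1,P2,P4] Q2=[]
t=21-22: P3@Q0 runs 1, rem=3, I/O yield, promote→Q0. Q0=[P3] Q1=[P1,P2,P4] Q2=[]
t=22-23: P3@Q0 runs 1, rem=2, I/O yield, promote→Q0. Q0=[P3] Q1=[P1,P2,P4] Q2=[]
t=23-24: P3@Q0 runs 1, rem=1, I/O yield, promote→Q0. Q0=[P3] Q1=[P1,P2,P4] Q2=[]
t=24-25: P3@Q0 runs 1, rem=0, completes. Q0=[] Q1=[P1,P2,P4] Q2=[]
t=25-26: P1@Q1 runs 1, rem=0, completes. Q0=[] Q1=[P2,P4] Q2=[]
t=26-30: P2@Q1 runs 4, rem=2, quantum used, demote→Q2. Q0=[] Q1=[P4] Q2=[P2]
t=30-34: P4@Q1 runs 4, rem=3, quantum used, demote→Q2. Q0=[] Q1=[] Q2=[P2,P4]
t=34-36: P2@Q2 runs 2, rem=0, completes. Q0=[] Q1=[] Q2=[P4]
t=36-39: P4@Q2 runs 3, rem=0, completes. Q0=[] Q1=[] Q2=[]

Answer: P5,P3,P1,P2,P4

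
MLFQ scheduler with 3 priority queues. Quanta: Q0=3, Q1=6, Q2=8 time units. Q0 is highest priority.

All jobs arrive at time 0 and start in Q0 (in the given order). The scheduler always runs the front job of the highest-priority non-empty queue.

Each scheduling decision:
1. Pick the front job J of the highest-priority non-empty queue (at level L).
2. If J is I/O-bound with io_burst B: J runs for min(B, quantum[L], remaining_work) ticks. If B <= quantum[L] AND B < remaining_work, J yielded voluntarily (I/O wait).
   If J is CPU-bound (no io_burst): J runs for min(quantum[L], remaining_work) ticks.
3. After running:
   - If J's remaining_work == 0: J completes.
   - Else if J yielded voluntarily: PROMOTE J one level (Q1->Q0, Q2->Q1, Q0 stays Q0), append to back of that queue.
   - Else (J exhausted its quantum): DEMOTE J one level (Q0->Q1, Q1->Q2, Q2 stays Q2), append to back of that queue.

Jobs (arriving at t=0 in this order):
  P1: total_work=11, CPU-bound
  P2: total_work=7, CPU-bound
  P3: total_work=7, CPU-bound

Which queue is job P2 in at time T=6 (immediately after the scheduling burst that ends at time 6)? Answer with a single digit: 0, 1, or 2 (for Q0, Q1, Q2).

Answer: 1

Derivation:
t=0-3: P1@Q0 runs 3, rem=8, quantum used, demote→Q1. Q0=[P2,P3] Q1=[P1] Q2=[]
t=3-6: P2@Q0 runs 3, rem=4, quantum used, demote→Q1. Q0=[P3] Q1=[P1,P2] Q2=[]
t=6-9: P3@Q0 runs 3, rem=4, quantum used, demote→Q1. Q0=[] Q1=[P1,P2,P3] Q2=[]
t=9-15: P1@Q1 runs 6, rem=2, quantum used, demote→Q2. Q0=[] Q1=[P2,P3] Q2=[P1]
t=15-19: P2@Q1 runs 4, rem=0, completes. Q0=[] Q1=[P3] Q2=[P1]
t=19-23: P3@Q1 runs 4, rem=0, completes. Q0=[] Q1=[] Q2=[P1]
t=23-25: P1@Q2 runs 2, rem=0, completes. Q0=[] Q1=[] Q2=[]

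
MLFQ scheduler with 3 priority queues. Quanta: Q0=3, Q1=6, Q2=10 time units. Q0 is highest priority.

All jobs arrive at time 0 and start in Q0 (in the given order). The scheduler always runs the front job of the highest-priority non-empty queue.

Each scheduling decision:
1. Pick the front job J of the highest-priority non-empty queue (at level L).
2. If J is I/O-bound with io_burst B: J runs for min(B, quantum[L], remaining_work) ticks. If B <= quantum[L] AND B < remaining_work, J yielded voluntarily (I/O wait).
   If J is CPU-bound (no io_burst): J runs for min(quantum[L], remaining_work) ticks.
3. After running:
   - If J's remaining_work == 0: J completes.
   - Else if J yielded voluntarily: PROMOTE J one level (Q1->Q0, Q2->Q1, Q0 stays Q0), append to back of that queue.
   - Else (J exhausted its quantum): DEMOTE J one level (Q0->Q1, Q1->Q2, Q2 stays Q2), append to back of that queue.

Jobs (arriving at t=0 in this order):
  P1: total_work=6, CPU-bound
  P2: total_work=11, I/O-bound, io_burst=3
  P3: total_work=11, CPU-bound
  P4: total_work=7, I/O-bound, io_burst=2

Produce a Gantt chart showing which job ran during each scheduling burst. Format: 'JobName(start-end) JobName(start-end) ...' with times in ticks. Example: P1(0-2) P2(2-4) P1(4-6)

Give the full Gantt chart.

t=0-3: P1@Q0 runs 3, rem=3, quantum used, demote→Q1. Q0=[P2,P3,P4] Q1=[P1] Q2=[]
t=3-6: P2@Q0 runs 3, rem=8, I/O yield, promote→Q0. Q0=[P3,P4,P2] Q1=[P1] Q2=[]
t=6-9: P3@Q0 runs 3, rem=8, quantum used, demote→Q1. Q0=[P4,P2] Q1=[P1,P3] Q2=[]
t=9-11: P4@Q0 runs 2, rem=5, I/O yield, promote→Q0. Q0=[P2,P4] Q1=[P1,P3] Q2=[]
t=11-14: P2@Q0 runs 3, rem=5, I/O yield, promote→Q0. Q0=[P4,P2] Q1=[P1,P3] Q2=[]
t=14-16: P4@Q0 runs 2, rem=3, I/O yield, promote→Q0. Q0=[P2,P4] Q1=[P1,P3] Q2=[]
t=16-19: P2@Q0 runs 3, rem=2, I/O yield, promote→Q0. Q0=[P4,P2] Q1=[P1,P3] Q2=[]
t=19-21: P4@Q0 runs 2, rem=1, I/O yield, promote→Q0. Q0=[P2,P4] Q1=[P1,P3] Q2=[]
t=21-23: P2@Q0 runs 2, rem=0, completes. Q0=[P4] Q1=[P1,P3] Q2=[]
t=23-24: P4@Q0 runs 1, rem=0, completes. Q0=[] Q1=[P1,P3] Q2=[]
t=24-27: P1@Q1 runs 3, rem=0, completes. Q0=[] Q1=[P3] Q2=[]
t=27-33: P3@Q1 runs 6, rem=2, quantum used, demote→Q2. Q0=[] Q1=[] Q2=[P3]
t=33-35: P3@Q2 runs 2, rem=0, completes. Q0=[] Q1=[] Q2=[]

Answer: P1(0-3) P2(3-6) P3(6-9) P4(9-11) P2(11-14) P4(14-16) P2(16-19) P4(19-21) P2(21-23) P4(23-24) P1(24-27) P3(27-33) P3(33-35)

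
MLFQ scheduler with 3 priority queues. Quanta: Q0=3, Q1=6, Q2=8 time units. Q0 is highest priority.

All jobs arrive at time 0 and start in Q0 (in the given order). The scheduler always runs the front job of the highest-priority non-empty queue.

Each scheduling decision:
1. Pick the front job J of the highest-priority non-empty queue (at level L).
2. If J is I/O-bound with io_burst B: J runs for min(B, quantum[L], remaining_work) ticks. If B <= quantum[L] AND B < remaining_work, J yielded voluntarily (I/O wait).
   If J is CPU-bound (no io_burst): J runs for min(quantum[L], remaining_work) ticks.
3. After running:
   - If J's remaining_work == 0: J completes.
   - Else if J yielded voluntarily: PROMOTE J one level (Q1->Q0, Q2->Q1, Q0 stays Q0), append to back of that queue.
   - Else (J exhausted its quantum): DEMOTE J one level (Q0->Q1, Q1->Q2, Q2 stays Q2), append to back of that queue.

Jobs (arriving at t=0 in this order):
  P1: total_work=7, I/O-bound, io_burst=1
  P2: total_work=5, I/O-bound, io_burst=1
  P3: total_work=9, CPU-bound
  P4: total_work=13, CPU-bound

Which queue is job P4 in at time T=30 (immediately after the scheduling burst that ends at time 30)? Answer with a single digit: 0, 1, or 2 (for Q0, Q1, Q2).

t=0-1: P1@Q0 runs 1, rem=6, I/O yield, promote→Q0. Q0=[P2,P3,P4,P1] Q1=[] Q2=[]
t=1-2: P2@Q0 runs 1, rem=4, I/O yield, promote→Q0. Q0=[P3,P4,P1,P2] Q1=[] Q2=[]
t=2-5: P3@Q0 runs 3, rem=6, quantum used, demote→Q1. Q0=[P4,P1,P2] Q1=[P3] Q2=[]
t=5-8: P4@Q0 runs 3, rem=10, quantum used, demote→Q1. Q0=[P1,P2] Q1=[P3,P4] Q2=[]
t=8-9: P1@Q0 runs 1, rem=5, I/O yield, promote→Q0. Q0=[P2,P1] Q1=[P3,P4] Q2=[]
t=9-10: P2@Q0 runs 1, rem=3, I/O yield, promote→Q0. Q0=[P1,P2] Q1=[P3,P4] Q2=[]
t=10-11: P1@Q0 runs 1, rem=4, I/O yield, promote→Q0. Q0=[P2,P1] Q1=[P3,P4] Q2=[]
t=11-12: P2@Q0 runs 1, rem=2, I/O yield, promote→Q0. Q0=[P1,P2] Q1=[P3,P4] Q2=[]
t=12-13: P1@Q0 runs 1, rem=3, I/O yield, promote→Q0. Q0=[P2,P1] Q1=[P3,P4] Q2=[]
t=13-14: P2@Q0 runs 1, rem=1, I/O yield, promote→Q0. Q0=[P1,P2] Q1=[P3,P4] Q2=[]
t=14-15: P1@Q0 runs 1, rem=2, I/O yield, promote→Q0. Q0=[P2,P1] Q1=[P3,P4] Q2=[]
t=15-16: P2@Q0 runs 1, rem=0, completes. Q0=[P1] Q1=[P3,P4] Q2=[]
t=16-17: P1@Q0 runs 1, rem=1, I/O yield, promote→Q0. Q0=[P1] Q1=[P3,P4] Q2=[]
t=17-18: P1@Q0 runs 1, rem=0, completes. Q0=[] Q1=[P3,P4] Q2=[]
t=18-24: P3@Q1 runs 6, rem=0, completes. Q0=[] Q1=[P4] Q2=[]
t=24-30: P4@Q1 runs 6, rem=4, quantum used, demote→Q2. Q0=[] Q1=[] Q2=[P4]
t=30-34: P4@Q2 runs 4, rem=0, completes. Q0=[] Q1=[] Q2=[]

Answer: 2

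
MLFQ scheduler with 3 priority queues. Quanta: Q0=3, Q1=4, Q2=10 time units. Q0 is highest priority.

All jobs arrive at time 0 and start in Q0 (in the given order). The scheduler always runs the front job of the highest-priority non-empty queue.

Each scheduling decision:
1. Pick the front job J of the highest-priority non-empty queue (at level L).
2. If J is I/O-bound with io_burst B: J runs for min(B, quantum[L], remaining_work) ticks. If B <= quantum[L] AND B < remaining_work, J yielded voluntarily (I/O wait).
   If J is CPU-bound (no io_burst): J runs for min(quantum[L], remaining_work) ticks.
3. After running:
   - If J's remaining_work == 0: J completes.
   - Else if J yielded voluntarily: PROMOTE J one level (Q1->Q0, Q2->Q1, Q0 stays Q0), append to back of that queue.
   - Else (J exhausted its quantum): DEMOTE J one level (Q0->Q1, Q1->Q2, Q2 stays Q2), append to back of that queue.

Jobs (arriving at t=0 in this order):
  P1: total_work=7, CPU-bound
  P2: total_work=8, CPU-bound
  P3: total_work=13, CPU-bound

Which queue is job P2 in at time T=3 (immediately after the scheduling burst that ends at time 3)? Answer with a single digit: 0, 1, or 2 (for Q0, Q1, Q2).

t=0-3: P1@Q0 runs 3, rem=4, quantum used, demote→Q1. Q0=[P2,P3] Q1=[P1] Q2=[]
t=3-6: P2@Q0 runs 3, rem=5, quantum used, demote→Q1. Q0=[P3] Q1=[P1,P2] Q2=[]
t=6-9: P3@Q0 runs 3, rem=10, quantum used, demote→Q1. Q0=[] Q1=[P1,P2,P3] Q2=[]
t=9-13: P1@Q1 runs 4, rem=0, completes. Q0=[] Q1=[P2,P3] Q2=[]
t=13-17: P2@Q1 runs 4, rem=1, quantum used, demote→Q2. Q0=[] Q1=[P3] Q2=[P2]
t=17-21: P3@Q1 runs 4, rem=6, quantum used, demote→Q2. Q0=[] Q1=[] Q2=[P2,P3]
t=21-22: P2@Q2 runs 1, rem=0, completes. Q0=[] Q1=[] Q2=[P3]
t=22-28: P3@Q2 runs 6, rem=0, completes. Q0=[] Q1=[] Q2=[]

Answer: 0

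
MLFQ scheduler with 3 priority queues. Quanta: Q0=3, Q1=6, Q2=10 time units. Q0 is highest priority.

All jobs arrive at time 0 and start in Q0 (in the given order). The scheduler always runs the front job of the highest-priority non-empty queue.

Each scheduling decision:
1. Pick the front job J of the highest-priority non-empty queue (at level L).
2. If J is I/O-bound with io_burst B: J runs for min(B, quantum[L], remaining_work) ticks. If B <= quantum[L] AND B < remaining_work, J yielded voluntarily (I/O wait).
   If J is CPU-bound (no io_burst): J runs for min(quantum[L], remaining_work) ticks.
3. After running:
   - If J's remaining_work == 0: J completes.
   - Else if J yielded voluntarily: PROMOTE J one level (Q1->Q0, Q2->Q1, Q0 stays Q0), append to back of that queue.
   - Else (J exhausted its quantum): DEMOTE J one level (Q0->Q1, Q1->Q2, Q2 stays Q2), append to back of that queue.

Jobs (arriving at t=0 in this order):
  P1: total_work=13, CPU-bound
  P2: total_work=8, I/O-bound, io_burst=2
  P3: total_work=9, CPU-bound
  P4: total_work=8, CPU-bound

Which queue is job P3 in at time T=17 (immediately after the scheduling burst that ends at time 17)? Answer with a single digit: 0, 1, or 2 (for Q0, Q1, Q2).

t=0-3: P1@Q0 runs 3, rem=10, quantum used, demote→Q1. Q0=[P2,P3,P4] Q1=[P1] Q2=[]
t=3-5: P2@Q0 runs 2, rem=6, I/O yield, promote→Q0. Q0=[P3,P4,P2] Q1=[P1] Q2=[]
t=5-8: P3@Q0 runs 3, rem=6, quantum used, demote→Q1. Q0=[P4,P2] Q1=[P1,P3] Q2=[]
t=8-11: P4@Q0 runs 3, rem=5, quantum used, demote→Q1. Q0=[P2] Q1=[P1,P3,P4] Q2=[]
t=11-13: P2@Q0 runs 2, rem=4, I/O yield, promote→Q0. Q0=[P2] Q1=[P1,P3,P4] Q2=[]
t=13-15: P2@Q0 runs 2, rem=2, I/O yield, promote→Q0. Q0=[P2] Q1=[P1,P3,P4] Q2=[]
t=15-17: P2@Q0 runs 2, rem=0, completes. Q0=[] Q1=[P1,P3,P4] Q2=[]
t=17-23: P1@Q1 runs 6, rem=4, quantum used, demote→Q2. Q0=[] Q1=[P3,P4] Q2=[P1]
t=23-29: P3@Q1 runs 6, rem=0, completes. Q0=[] Q1=[P4] Q2=[P1]
t=29-34: P4@Q1 runs 5, rem=0, completes. Q0=[] Q1=[] Q2=[P1]
t=34-38: P1@Q2 runs 4, rem=0, completes. Q0=[] Q1=[] Q2=[]

Answer: 1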